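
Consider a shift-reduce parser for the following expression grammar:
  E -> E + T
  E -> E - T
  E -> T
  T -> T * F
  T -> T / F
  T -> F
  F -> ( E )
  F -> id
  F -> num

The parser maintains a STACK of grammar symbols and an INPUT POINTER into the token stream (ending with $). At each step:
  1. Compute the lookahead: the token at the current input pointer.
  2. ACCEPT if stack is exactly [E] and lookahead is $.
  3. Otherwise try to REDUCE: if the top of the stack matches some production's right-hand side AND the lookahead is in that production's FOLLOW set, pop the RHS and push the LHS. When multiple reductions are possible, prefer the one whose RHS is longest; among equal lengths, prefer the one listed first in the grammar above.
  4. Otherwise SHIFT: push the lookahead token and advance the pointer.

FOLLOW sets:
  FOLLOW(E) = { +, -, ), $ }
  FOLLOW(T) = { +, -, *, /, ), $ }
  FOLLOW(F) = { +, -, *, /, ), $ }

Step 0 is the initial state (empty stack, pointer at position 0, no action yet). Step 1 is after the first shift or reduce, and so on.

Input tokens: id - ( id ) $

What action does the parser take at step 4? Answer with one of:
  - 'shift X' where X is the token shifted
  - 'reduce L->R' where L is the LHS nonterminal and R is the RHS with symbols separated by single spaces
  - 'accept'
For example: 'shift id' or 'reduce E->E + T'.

Step 1: shift id. Stack=[id] ptr=1 lookahead=- remaining=[- ( id ) $]
Step 2: reduce F->id. Stack=[F] ptr=1 lookahead=- remaining=[- ( id ) $]
Step 3: reduce T->F. Stack=[T] ptr=1 lookahead=- remaining=[- ( id ) $]
Step 4: reduce E->T. Stack=[E] ptr=1 lookahead=- remaining=[- ( id ) $]

Answer: reduce E->T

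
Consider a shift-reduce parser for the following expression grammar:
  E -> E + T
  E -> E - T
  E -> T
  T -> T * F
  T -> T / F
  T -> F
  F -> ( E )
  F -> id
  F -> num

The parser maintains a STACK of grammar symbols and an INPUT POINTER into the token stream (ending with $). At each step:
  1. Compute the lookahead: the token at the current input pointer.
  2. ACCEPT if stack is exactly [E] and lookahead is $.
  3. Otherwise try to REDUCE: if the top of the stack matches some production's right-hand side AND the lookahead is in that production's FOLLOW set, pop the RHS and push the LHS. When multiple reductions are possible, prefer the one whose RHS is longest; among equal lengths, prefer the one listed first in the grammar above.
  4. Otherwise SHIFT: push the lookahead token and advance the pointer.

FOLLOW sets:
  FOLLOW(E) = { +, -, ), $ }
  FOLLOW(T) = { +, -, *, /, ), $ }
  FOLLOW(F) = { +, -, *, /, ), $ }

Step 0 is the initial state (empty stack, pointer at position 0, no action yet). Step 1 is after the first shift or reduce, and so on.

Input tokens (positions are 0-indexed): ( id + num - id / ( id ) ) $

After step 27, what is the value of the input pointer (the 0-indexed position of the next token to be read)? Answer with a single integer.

Answer: 11

Derivation:
Step 1: shift (. Stack=[(] ptr=1 lookahead=id remaining=[id + num - id / ( id ) ) $]
Step 2: shift id. Stack=[( id] ptr=2 lookahead=+ remaining=[+ num - id / ( id ) ) $]
Step 3: reduce F->id. Stack=[( F] ptr=2 lookahead=+ remaining=[+ num - id / ( id ) ) $]
Step 4: reduce T->F. Stack=[( T] ptr=2 lookahead=+ remaining=[+ num - id / ( id ) ) $]
Step 5: reduce E->T. Stack=[( E] ptr=2 lookahead=+ remaining=[+ num - id / ( id ) ) $]
Step 6: shift +. Stack=[( E +] ptr=3 lookahead=num remaining=[num - id / ( id ) ) $]
Step 7: shift num. Stack=[( E + num] ptr=4 lookahead=- remaining=[- id / ( id ) ) $]
Step 8: reduce F->num. Stack=[( E + F] ptr=4 lookahead=- remaining=[- id / ( id ) ) $]
Step 9: reduce T->F. Stack=[( E + T] ptr=4 lookahead=- remaining=[- id / ( id ) ) $]
Step 10: reduce E->E + T. Stack=[( E] ptr=4 lookahead=- remaining=[- id / ( id ) ) $]
Step 11: shift -. Stack=[( E -] ptr=5 lookahead=id remaining=[id / ( id ) ) $]
Step 12: shift id. Stack=[( E - id] ptr=6 lookahead=/ remaining=[/ ( id ) ) $]
Step 13: reduce F->id. Stack=[( E - F] ptr=6 lookahead=/ remaining=[/ ( id ) ) $]
Step 14: reduce T->F. Stack=[( E - T] ptr=6 lookahead=/ remaining=[/ ( id ) ) $]
Step 15: shift /. Stack=[( E - T /] ptr=7 lookahead=( remaining=[( id ) ) $]
Step 16: shift (. Stack=[( E - T / (] ptr=8 lookahead=id remaining=[id ) ) $]
Step 17: shift id. Stack=[( E - T / ( id] ptr=9 lookahead=) remaining=[) ) $]
Step 18: reduce F->id. Stack=[( E - T / ( F] ptr=9 lookahead=) remaining=[) ) $]
Step 19: reduce T->F. Stack=[( E - T / ( T] ptr=9 lookahead=) remaining=[) ) $]
Step 20: reduce E->T. Stack=[( E - T / ( E] ptr=9 lookahead=) remaining=[) ) $]
Step 21: shift ). Stack=[( E - T / ( E )] ptr=10 lookahead=) remaining=[) $]
Step 22: reduce F->( E ). Stack=[( E - T / F] ptr=10 lookahead=) remaining=[) $]
Step 23: reduce T->T / F. Stack=[( E - T] ptr=10 lookahead=) remaining=[) $]
Step 24: reduce E->E - T. Stack=[( E] ptr=10 lookahead=) remaining=[) $]
Step 25: shift ). Stack=[( E )] ptr=11 lookahead=$ remaining=[$]
Step 26: reduce F->( E ). Stack=[F] ptr=11 lookahead=$ remaining=[$]
Step 27: reduce T->F. Stack=[T] ptr=11 lookahead=$ remaining=[$]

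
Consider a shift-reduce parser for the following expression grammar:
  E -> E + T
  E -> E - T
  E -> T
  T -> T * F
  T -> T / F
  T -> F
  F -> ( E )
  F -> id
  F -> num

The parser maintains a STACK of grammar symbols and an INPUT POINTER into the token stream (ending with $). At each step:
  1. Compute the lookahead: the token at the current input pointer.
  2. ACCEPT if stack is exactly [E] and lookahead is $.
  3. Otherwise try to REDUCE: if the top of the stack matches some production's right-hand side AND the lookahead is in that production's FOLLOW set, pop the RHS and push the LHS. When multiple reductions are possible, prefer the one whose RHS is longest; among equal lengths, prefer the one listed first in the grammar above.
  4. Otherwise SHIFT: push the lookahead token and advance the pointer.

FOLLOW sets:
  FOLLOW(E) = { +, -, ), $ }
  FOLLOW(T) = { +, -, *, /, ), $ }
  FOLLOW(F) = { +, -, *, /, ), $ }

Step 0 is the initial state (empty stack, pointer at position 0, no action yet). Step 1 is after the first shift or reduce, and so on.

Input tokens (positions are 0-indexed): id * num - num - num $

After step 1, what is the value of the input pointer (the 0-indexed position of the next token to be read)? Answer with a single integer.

Step 1: shift id. Stack=[id] ptr=1 lookahead=* remaining=[* num - num - num $]

Answer: 1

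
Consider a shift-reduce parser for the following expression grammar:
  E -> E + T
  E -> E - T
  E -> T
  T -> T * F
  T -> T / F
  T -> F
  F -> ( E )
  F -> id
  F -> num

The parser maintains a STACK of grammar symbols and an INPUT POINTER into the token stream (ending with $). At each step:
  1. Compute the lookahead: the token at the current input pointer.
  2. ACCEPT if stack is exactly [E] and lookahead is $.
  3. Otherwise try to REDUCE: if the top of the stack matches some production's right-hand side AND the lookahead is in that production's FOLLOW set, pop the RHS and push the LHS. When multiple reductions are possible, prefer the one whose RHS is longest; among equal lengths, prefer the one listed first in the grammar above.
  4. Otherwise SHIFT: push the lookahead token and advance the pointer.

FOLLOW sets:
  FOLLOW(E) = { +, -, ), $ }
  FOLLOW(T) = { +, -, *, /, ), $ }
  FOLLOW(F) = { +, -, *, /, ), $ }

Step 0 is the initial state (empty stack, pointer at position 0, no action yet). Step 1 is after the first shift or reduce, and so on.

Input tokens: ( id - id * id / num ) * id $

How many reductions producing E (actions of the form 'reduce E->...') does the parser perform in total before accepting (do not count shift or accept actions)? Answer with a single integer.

Answer: 3

Derivation:
Step 1: shift (. Stack=[(] ptr=1 lookahead=id remaining=[id - id * id / num ) * id $]
Step 2: shift id. Stack=[( id] ptr=2 lookahead=- remaining=[- id * id / num ) * id $]
Step 3: reduce F->id. Stack=[( F] ptr=2 lookahead=- remaining=[- id * id / num ) * id $]
Step 4: reduce T->F. Stack=[( T] ptr=2 lookahead=- remaining=[- id * id / num ) * id $]
Step 5: reduce E->T. Stack=[( E] ptr=2 lookahead=- remaining=[- id * id / num ) * id $]
Step 6: shift -. Stack=[( E -] ptr=3 lookahead=id remaining=[id * id / num ) * id $]
Step 7: shift id. Stack=[( E - id] ptr=4 lookahead=* remaining=[* id / num ) * id $]
Step 8: reduce F->id. Stack=[( E - F] ptr=4 lookahead=* remaining=[* id / num ) * id $]
Step 9: reduce T->F. Stack=[( E - T] ptr=4 lookahead=* remaining=[* id / num ) * id $]
Step 10: shift *. Stack=[( E - T *] ptr=5 lookahead=id remaining=[id / num ) * id $]
Step 11: shift id. Stack=[( E - T * id] ptr=6 lookahead=/ remaining=[/ num ) * id $]
Step 12: reduce F->id. Stack=[( E - T * F] ptr=6 lookahead=/ remaining=[/ num ) * id $]
Step 13: reduce T->T * F. Stack=[( E - T] ptr=6 lookahead=/ remaining=[/ num ) * id $]
Step 14: shift /. Stack=[( E - T /] ptr=7 lookahead=num remaining=[num ) * id $]
Step 15: shift num. Stack=[( E - T / num] ptr=8 lookahead=) remaining=[) * id $]
Step 16: reduce F->num. Stack=[( E - T / F] ptr=8 lookahead=) remaining=[) * id $]
Step 17: reduce T->T / F. Stack=[( E - T] ptr=8 lookahead=) remaining=[) * id $]
Step 18: reduce E->E - T. Stack=[( E] ptr=8 lookahead=) remaining=[) * id $]
Step 19: shift ). Stack=[( E )] ptr=9 lookahead=* remaining=[* id $]
Step 20: reduce F->( E ). Stack=[F] ptr=9 lookahead=* remaining=[* id $]
Step 21: reduce T->F. Stack=[T] ptr=9 lookahead=* remaining=[* id $]
Step 22: shift *. Stack=[T *] ptr=10 lookahead=id remaining=[id $]
Step 23: shift id. Stack=[T * id] ptr=11 lookahead=$ remaining=[$]
Step 24: reduce F->id. Stack=[T * F] ptr=11 lookahead=$ remaining=[$]
Step 25: reduce T->T * F. Stack=[T] ptr=11 lookahead=$ remaining=[$]
Step 26: reduce E->T. Stack=[E] ptr=11 lookahead=$ remaining=[$]
Step 27: accept. Stack=[E] ptr=11 lookahead=$ remaining=[$]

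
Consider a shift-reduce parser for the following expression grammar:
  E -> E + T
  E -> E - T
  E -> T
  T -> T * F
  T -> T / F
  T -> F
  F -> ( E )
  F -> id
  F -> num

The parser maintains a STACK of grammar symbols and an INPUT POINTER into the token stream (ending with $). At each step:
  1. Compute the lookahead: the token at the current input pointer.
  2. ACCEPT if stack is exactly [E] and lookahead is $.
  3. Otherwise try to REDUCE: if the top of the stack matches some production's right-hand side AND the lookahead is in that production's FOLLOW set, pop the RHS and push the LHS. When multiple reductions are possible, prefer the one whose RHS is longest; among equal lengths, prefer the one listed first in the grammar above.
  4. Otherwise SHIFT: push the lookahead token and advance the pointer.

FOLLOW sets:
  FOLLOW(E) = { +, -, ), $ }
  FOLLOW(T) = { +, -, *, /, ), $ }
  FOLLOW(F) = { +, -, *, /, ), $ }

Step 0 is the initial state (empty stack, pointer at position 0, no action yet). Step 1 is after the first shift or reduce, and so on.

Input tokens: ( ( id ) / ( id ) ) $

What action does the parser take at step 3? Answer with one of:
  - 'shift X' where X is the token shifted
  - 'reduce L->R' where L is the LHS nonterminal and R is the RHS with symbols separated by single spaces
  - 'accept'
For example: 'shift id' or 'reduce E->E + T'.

Step 1: shift (. Stack=[(] ptr=1 lookahead=( remaining=[( id ) / ( id ) ) $]
Step 2: shift (. Stack=[( (] ptr=2 lookahead=id remaining=[id ) / ( id ) ) $]
Step 3: shift id. Stack=[( ( id] ptr=3 lookahead=) remaining=[) / ( id ) ) $]

Answer: shift id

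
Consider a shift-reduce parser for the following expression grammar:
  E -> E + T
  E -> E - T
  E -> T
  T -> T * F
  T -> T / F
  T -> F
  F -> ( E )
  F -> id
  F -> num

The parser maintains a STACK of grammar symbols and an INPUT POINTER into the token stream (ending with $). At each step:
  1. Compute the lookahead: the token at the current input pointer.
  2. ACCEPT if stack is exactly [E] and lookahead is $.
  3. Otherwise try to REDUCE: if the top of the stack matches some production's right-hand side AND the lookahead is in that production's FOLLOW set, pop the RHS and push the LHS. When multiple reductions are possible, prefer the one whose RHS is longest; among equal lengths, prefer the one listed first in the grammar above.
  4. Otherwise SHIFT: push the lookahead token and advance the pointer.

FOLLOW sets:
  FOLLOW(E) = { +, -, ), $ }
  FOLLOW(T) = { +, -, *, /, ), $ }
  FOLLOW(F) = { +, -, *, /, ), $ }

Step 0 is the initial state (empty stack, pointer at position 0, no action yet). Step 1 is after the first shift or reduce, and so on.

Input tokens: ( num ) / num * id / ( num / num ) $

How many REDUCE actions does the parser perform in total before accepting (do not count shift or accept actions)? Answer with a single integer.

Step 1: shift (. Stack=[(] ptr=1 lookahead=num remaining=[num ) / num * id / ( num / num ) $]
Step 2: shift num. Stack=[( num] ptr=2 lookahead=) remaining=[) / num * id / ( num / num ) $]
Step 3: reduce F->num. Stack=[( F] ptr=2 lookahead=) remaining=[) / num * id / ( num / num ) $]
Step 4: reduce T->F. Stack=[( T] ptr=2 lookahead=) remaining=[) / num * id / ( num / num ) $]
Step 5: reduce E->T. Stack=[( E] ptr=2 lookahead=) remaining=[) / num * id / ( num / num ) $]
Step 6: shift ). Stack=[( E )] ptr=3 lookahead=/ remaining=[/ num * id / ( num / num ) $]
Step 7: reduce F->( E ). Stack=[F] ptr=3 lookahead=/ remaining=[/ num * id / ( num / num ) $]
Step 8: reduce T->F. Stack=[T] ptr=3 lookahead=/ remaining=[/ num * id / ( num / num ) $]
Step 9: shift /. Stack=[T /] ptr=4 lookahead=num remaining=[num * id / ( num / num ) $]
Step 10: shift num. Stack=[T / num] ptr=5 lookahead=* remaining=[* id / ( num / num ) $]
Step 11: reduce F->num. Stack=[T / F] ptr=5 lookahead=* remaining=[* id / ( num / num ) $]
Step 12: reduce T->T / F. Stack=[T] ptr=5 lookahead=* remaining=[* id / ( num / num ) $]
Step 13: shift *. Stack=[T *] ptr=6 lookahead=id remaining=[id / ( num / num ) $]
Step 14: shift id. Stack=[T * id] ptr=7 lookahead=/ remaining=[/ ( num / num ) $]
Step 15: reduce F->id. Stack=[T * F] ptr=7 lookahead=/ remaining=[/ ( num / num ) $]
Step 16: reduce T->T * F. Stack=[T] ptr=7 lookahead=/ remaining=[/ ( num / num ) $]
Step 17: shift /. Stack=[T /] ptr=8 lookahead=( remaining=[( num / num ) $]
Step 18: shift (. Stack=[T / (] ptr=9 lookahead=num remaining=[num / num ) $]
Step 19: shift num. Stack=[T / ( num] ptr=10 lookahead=/ remaining=[/ num ) $]
Step 20: reduce F->num. Stack=[T / ( F] ptr=10 lookahead=/ remaining=[/ num ) $]
Step 21: reduce T->F. Stack=[T / ( T] ptr=10 lookahead=/ remaining=[/ num ) $]
Step 22: shift /. Stack=[T / ( T /] ptr=11 lookahead=num remaining=[num ) $]
Step 23: shift num. Stack=[T / ( T / num] ptr=12 lookahead=) remaining=[) $]
Step 24: reduce F->num. Stack=[T / ( T / F] ptr=12 lookahead=) remaining=[) $]
Step 25: reduce T->T / F. Stack=[T / ( T] ptr=12 lookahead=) remaining=[) $]
Step 26: reduce E->T. Stack=[T / ( E] ptr=12 lookahead=) remaining=[) $]
Step 27: shift ). Stack=[T / ( E )] ptr=13 lookahead=$ remaining=[$]
Step 28: reduce F->( E ). Stack=[T / F] ptr=13 lookahead=$ remaining=[$]
Step 29: reduce T->T / F. Stack=[T] ptr=13 lookahead=$ remaining=[$]
Step 30: reduce E->T. Stack=[E] ptr=13 lookahead=$ remaining=[$]
Step 31: accept. Stack=[E] ptr=13 lookahead=$ remaining=[$]

Answer: 17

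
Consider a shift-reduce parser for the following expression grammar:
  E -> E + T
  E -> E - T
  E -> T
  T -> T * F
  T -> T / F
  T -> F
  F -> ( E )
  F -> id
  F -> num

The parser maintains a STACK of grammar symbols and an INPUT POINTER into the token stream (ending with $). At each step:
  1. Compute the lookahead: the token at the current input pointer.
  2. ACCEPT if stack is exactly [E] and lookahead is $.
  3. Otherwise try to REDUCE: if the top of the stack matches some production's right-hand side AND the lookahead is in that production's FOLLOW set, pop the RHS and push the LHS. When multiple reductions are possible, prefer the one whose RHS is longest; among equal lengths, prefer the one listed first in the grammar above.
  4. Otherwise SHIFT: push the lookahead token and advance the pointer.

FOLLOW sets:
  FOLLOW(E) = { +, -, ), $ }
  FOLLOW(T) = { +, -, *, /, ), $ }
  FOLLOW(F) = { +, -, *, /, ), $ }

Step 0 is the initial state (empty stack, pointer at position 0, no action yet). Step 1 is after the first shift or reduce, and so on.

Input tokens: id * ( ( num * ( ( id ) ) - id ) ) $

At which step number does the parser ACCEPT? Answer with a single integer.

Answer: 38

Derivation:
Step 1: shift id. Stack=[id] ptr=1 lookahead=* remaining=[* ( ( num * ( ( id ) ) - id ) ) $]
Step 2: reduce F->id. Stack=[F] ptr=1 lookahead=* remaining=[* ( ( num * ( ( id ) ) - id ) ) $]
Step 3: reduce T->F. Stack=[T] ptr=1 lookahead=* remaining=[* ( ( num * ( ( id ) ) - id ) ) $]
Step 4: shift *. Stack=[T *] ptr=2 lookahead=( remaining=[( ( num * ( ( id ) ) - id ) ) $]
Step 5: shift (. Stack=[T * (] ptr=3 lookahead=( remaining=[( num * ( ( id ) ) - id ) ) $]
Step 6: shift (. Stack=[T * ( (] ptr=4 lookahead=num remaining=[num * ( ( id ) ) - id ) ) $]
Step 7: shift num. Stack=[T * ( ( num] ptr=5 lookahead=* remaining=[* ( ( id ) ) - id ) ) $]
Step 8: reduce F->num. Stack=[T * ( ( F] ptr=5 lookahead=* remaining=[* ( ( id ) ) - id ) ) $]
Step 9: reduce T->F. Stack=[T * ( ( T] ptr=5 lookahead=* remaining=[* ( ( id ) ) - id ) ) $]
Step 10: shift *. Stack=[T * ( ( T *] ptr=6 lookahead=( remaining=[( ( id ) ) - id ) ) $]
Step 11: shift (. Stack=[T * ( ( T * (] ptr=7 lookahead=( remaining=[( id ) ) - id ) ) $]
Step 12: shift (. Stack=[T * ( ( T * ( (] ptr=8 lookahead=id remaining=[id ) ) - id ) ) $]
Step 13: shift id. Stack=[T * ( ( T * ( ( id] ptr=9 lookahead=) remaining=[) ) - id ) ) $]
Step 14: reduce F->id. Stack=[T * ( ( T * ( ( F] ptr=9 lookahead=) remaining=[) ) - id ) ) $]
Step 15: reduce T->F. Stack=[T * ( ( T * ( ( T] ptr=9 lookahead=) remaining=[) ) - id ) ) $]
Step 16: reduce E->T. Stack=[T * ( ( T * ( ( E] ptr=9 lookahead=) remaining=[) ) - id ) ) $]
Step 17: shift ). Stack=[T * ( ( T * ( ( E )] ptr=10 lookahead=) remaining=[) - id ) ) $]
Step 18: reduce F->( E ). Stack=[T * ( ( T * ( F] ptr=10 lookahead=) remaining=[) - id ) ) $]
Step 19: reduce T->F. Stack=[T * ( ( T * ( T] ptr=10 lookahead=) remaining=[) - id ) ) $]
Step 20: reduce E->T. Stack=[T * ( ( T * ( E] ptr=10 lookahead=) remaining=[) - id ) ) $]
Step 21: shift ). Stack=[T * ( ( T * ( E )] ptr=11 lookahead=- remaining=[- id ) ) $]
Step 22: reduce F->( E ). Stack=[T * ( ( T * F] ptr=11 lookahead=- remaining=[- id ) ) $]
Step 23: reduce T->T * F. Stack=[T * ( ( T] ptr=11 lookahead=- remaining=[- id ) ) $]
Step 24: reduce E->T. Stack=[T * ( ( E] ptr=11 lookahead=- remaining=[- id ) ) $]
Step 25: shift -. Stack=[T * ( ( E -] ptr=12 lookahead=id remaining=[id ) ) $]
Step 26: shift id. Stack=[T * ( ( E - id] ptr=13 lookahead=) remaining=[) ) $]
Step 27: reduce F->id. Stack=[T * ( ( E - F] ptr=13 lookahead=) remaining=[) ) $]
Step 28: reduce T->F. Stack=[T * ( ( E - T] ptr=13 lookahead=) remaining=[) ) $]
Step 29: reduce E->E - T. Stack=[T * ( ( E] ptr=13 lookahead=) remaining=[) ) $]
Step 30: shift ). Stack=[T * ( ( E )] ptr=14 lookahead=) remaining=[) $]
Step 31: reduce F->( E ). Stack=[T * ( F] ptr=14 lookahead=) remaining=[) $]
Step 32: reduce T->F. Stack=[T * ( T] ptr=14 lookahead=) remaining=[) $]
Step 33: reduce E->T. Stack=[T * ( E] ptr=14 lookahead=) remaining=[) $]
Step 34: shift ). Stack=[T * ( E )] ptr=15 lookahead=$ remaining=[$]
Step 35: reduce F->( E ). Stack=[T * F] ptr=15 lookahead=$ remaining=[$]
Step 36: reduce T->T * F. Stack=[T] ptr=15 lookahead=$ remaining=[$]
Step 37: reduce E->T. Stack=[E] ptr=15 lookahead=$ remaining=[$]
Step 38: accept. Stack=[E] ptr=15 lookahead=$ remaining=[$]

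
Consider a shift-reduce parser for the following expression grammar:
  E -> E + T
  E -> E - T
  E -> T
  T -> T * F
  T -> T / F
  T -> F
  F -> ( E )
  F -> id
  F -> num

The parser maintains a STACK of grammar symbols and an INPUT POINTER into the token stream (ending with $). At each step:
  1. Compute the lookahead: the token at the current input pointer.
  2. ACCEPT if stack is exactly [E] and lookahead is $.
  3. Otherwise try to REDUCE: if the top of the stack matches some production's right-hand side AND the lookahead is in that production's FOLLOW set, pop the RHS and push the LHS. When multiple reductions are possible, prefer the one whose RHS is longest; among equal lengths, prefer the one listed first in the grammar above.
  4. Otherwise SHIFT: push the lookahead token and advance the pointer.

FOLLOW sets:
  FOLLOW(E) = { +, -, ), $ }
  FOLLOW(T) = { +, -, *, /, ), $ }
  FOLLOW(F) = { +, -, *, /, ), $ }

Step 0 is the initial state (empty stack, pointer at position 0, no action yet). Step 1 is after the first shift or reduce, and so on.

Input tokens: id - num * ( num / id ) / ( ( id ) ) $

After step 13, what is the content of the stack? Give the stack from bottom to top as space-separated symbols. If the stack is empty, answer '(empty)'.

Step 1: shift id. Stack=[id] ptr=1 lookahead=- remaining=[- num * ( num / id ) / ( ( id ) ) $]
Step 2: reduce F->id. Stack=[F] ptr=1 lookahead=- remaining=[- num * ( num / id ) / ( ( id ) ) $]
Step 3: reduce T->F. Stack=[T] ptr=1 lookahead=- remaining=[- num * ( num / id ) / ( ( id ) ) $]
Step 4: reduce E->T. Stack=[E] ptr=1 lookahead=- remaining=[- num * ( num / id ) / ( ( id ) ) $]
Step 5: shift -. Stack=[E -] ptr=2 lookahead=num remaining=[num * ( num / id ) / ( ( id ) ) $]
Step 6: shift num. Stack=[E - num] ptr=3 lookahead=* remaining=[* ( num / id ) / ( ( id ) ) $]
Step 7: reduce F->num. Stack=[E - F] ptr=3 lookahead=* remaining=[* ( num / id ) / ( ( id ) ) $]
Step 8: reduce T->F. Stack=[E - T] ptr=3 lookahead=* remaining=[* ( num / id ) / ( ( id ) ) $]
Step 9: shift *. Stack=[E - T *] ptr=4 lookahead=( remaining=[( num / id ) / ( ( id ) ) $]
Step 10: shift (. Stack=[E - T * (] ptr=5 lookahead=num remaining=[num / id ) / ( ( id ) ) $]
Step 11: shift num. Stack=[E - T * ( num] ptr=6 lookahead=/ remaining=[/ id ) / ( ( id ) ) $]
Step 12: reduce F->num. Stack=[E - T * ( F] ptr=6 lookahead=/ remaining=[/ id ) / ( ( id ) ) $]
Step 13: reduce T->F. Stack=[E - T * ( T] ptr=6 lookahead=/ remaining=[/ id ) / ( ( id ) ) $]

Answer: E - T * ( T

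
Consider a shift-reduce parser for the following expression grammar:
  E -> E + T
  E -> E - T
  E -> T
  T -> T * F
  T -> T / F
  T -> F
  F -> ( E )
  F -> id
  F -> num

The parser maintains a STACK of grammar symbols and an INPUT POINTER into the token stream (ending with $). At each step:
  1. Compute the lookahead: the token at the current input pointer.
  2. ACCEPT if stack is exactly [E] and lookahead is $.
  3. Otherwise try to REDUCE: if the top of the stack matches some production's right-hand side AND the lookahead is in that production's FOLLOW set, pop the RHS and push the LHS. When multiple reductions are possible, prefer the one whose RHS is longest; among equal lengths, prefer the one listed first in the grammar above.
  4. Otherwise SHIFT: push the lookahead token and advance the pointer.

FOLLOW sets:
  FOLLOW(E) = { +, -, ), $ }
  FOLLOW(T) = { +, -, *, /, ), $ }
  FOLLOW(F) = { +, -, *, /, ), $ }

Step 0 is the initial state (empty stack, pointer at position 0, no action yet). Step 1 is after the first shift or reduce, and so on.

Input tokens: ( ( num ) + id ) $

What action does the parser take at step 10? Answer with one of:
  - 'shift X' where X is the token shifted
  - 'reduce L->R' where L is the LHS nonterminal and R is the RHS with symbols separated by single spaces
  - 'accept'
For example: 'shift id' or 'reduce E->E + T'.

Answer: reduce E->T

Derivation:
Step 1: shift (. Stack=[(] ptr=1 lookahead=( remaining=[( num ) + id ) $]
Step 2: shift (. Stack=[( (] ptr=2 lookahead=num remaining=[num ) + id ) $]
Step 3: shift num. Stack=[( ( num] ptr=3 lookahead=) remaining=[) + id ) $]
Step 4: reduce F->num. Stack=[( ( F] ptr=3 lookahead=) remaining=[) + id ) $]
Step 5: reduce T->F. Stack=[( ( T] ptr=3 lookahead=) remaining=[) + id ) $]
Step 6: reduce E->T. Stack=[( ( E] ptr=3 lookahead=) remaining=[) + id ) $]
Step 7: shift ). Stack=[( ( E )] ptr=4 lookahead=+ remaining=[+ id ) $]
Step 8: reduce F->( E ). Stack=[( F] ptr=4 lookahead=+ remaining=[+ id ) $]
Step 9: reduce T->F. Stack=[( T] ptr=4 lookahead=+ remaining=[+ id ) $]
Step 10: reduce E->T. Stack=[( E] ptr=4 lookahead=+ remaining=[+ id ) $]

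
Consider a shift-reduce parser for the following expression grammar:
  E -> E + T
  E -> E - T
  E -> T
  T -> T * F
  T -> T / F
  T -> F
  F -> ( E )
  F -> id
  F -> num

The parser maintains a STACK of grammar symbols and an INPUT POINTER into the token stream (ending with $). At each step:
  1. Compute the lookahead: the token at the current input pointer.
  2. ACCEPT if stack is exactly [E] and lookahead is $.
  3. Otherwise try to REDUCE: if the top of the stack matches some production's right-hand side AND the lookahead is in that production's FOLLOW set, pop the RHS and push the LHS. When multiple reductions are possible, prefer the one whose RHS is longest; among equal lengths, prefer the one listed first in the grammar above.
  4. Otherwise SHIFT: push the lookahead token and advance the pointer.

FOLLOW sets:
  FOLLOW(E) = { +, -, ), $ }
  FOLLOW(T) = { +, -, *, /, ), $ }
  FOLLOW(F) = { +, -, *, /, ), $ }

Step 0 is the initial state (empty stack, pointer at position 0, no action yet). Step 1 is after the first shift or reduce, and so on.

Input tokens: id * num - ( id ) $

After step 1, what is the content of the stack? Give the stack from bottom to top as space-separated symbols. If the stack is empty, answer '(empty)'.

Step 1: shift id. Stack=[id] ptr=1 lookahead=* remaining=[* num - ( id ) $]

Answer: id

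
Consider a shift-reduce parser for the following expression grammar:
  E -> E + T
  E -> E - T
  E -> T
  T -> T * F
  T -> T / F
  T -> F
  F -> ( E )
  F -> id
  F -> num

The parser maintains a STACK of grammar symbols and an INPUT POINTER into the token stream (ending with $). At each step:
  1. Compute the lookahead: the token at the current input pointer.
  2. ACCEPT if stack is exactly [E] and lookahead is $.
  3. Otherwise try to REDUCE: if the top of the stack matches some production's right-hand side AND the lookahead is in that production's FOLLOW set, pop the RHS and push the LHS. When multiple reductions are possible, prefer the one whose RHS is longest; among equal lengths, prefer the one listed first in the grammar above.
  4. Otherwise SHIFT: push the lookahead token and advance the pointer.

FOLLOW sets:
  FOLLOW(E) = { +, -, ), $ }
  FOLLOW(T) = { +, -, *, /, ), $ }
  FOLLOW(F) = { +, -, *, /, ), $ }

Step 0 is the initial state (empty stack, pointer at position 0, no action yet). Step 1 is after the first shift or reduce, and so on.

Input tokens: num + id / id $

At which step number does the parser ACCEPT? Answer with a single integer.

Step 1: shift num. Stack=[num] ptr=1 lookahead=+ remaining=[+ id / id $]
Step 2: reduce F->num. Stack=[F] ptr=1 lookahead=+ remaining=[+ id / id $]
Step 3: reduce T->F. Stack=[T] ptr=1 lookahead=+ remaining=[+ id / id $]
Step 4: reduce E->T. Stack=[E] ptr=1 lookahead=+ remaining=[+ id / id $]
Step 5: shift +. Stack=[E +] ptr=2 lookahead=id remaining=[id / id $]
Step 6: shift id. Stack=[E + id] ptr=3 lookahead=/ remaining=[/ id $]
Step 7: reduce F->id. Stack=[E + F] ptr=3 lookahead=/ remaining=[/ id $]
Step 8: reduce T->F. Stack=[E + T] ptr=3 lookahead=/ remaining=[/ id $]
Step 9: shift /. Stack=[E + T /] ptr=4 lookahead=id remaining=[id $]
Step 10: shift id. Stack=[E + T / id] ptr=5 lookahead=$ remaining=[$]
Step 11: reduce F->id. Stack=[E + T / F] ptr=5 lookahead=$ remaining=[$]
Step 12: reduce T->T / F. Stack=[E + T] ptr=5 lookahead=$ remaining=[$]
Step 13: reduce E->E + T. Stack=[E] ptr=5 lookahead=$ remaining=[$]
Step 14: accept. Stack=[E] ptr=5 lookahead=$ remaining=[$]

Answer: 14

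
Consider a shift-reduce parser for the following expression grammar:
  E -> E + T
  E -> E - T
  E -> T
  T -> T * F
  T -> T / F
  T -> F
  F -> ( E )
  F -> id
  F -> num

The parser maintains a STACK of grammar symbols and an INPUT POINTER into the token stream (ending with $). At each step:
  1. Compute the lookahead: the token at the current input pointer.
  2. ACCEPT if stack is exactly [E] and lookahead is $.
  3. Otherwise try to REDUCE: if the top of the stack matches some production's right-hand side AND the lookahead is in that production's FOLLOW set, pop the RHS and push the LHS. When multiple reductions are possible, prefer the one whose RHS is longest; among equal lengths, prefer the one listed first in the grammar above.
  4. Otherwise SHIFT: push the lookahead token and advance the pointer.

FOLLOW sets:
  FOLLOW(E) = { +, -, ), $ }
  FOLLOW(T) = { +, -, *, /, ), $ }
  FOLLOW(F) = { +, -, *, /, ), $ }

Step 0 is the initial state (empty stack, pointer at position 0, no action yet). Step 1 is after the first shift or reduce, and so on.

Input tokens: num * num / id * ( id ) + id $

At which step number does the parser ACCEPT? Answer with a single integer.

Step 1: shift num. Stack=[num] ptr=1 lookahead=* remaining=[* num / id * ( id ) + id $]
Step 2: reduce F->num. Stack=[F] ptr=1 lookahead=* remaining=[* num / id * ( id ) + id $]
Step 3: reduce T->F. Stack=[T] ptr=1 lookahead=* remaining=[* num / id * ( id ) + id $]
Step 4: shift *. Stack=[T *] ptr=2 lookahead=num remaining=[num / id * ( id ) + id $]
Step 5: shift num. Stack=[T * num] ptr=3 lookahead=/ remaining=[/ id * ( id ) + id $]
Step 6: reduce F->num. Stack=[T * F] ptr=3 lookahead=/ remaining=[/ id * ( id ) + id $]
Step 7: reduce T->T * F. Stack=[T] ptr=3 lookahead=/ remaining=[/ id * ( id ) + id $]
Step 8: shift /. Stack=[T /] ptr=4 lookahead=id remaining=[id * ( id ) + id $]
Step 9: shift id. Stack=[T / id] ptr=5 lookahead=* remaining=[* ( id ) + id $]
Step 10: reduce F->id. Stack=[T / F] ptr=5 lookahead=* remaining=[* ( id ) + id $]
Step 11: reduce T->T / F. Stack=[T] ptr=5 lookahead=* remaining=[* ( id ) + id $]
Step 12: shift *. Stack=[T *] ptr=6 lookahead=( remaining=[( id ) + id $]
Step 13: shift (. Stack=[T * (] ptr=7 lookahead=id remaining=[id ) + id $]
Step 14: shift id. Stack=[T * ( id] ptr=8 lookahead=) remaining=[) + id $]
Step 15: reduce F->id. Stack=[T * ( F] ptr=8 lookahead=) remaining=[) + id $]
Step 16: reduce T->F. Stack=[T * ( T] ptr=8 lookahead=) remaining=[) + id $]
Step 17: reduce E->T. Stack=[T * ( E] ptr=8 lookahead=) remaining=[) + id $]
Step 18: shift ). Stack=[T * ( E )] ptr=9 lookahead=+ remaining=[+ id $]
Step 19: reduce F->( E ). Stack=[T * F] ptr=9 lookahead=+ remaining=[+ id $]
Step 20: reduce T->T * F. Stack=[T] ptr=9 lookahead=+ remaining=[+ id $]
Step 21: reduce E->T. Stack=[E] ptr=9 lookahead=+ remaining=[+ id $]
Step 22: shift +. Stack=[E +] ptr=10 lookahead=id remaining=[id $]
Step 23: shift id. Stack=[E + id] ptr=11 lookahead=$ remaining=[$]
Step 24: reduce F->id. Stack=[E + F] ptr=11 lookahead=$ remaining=[$]
Step 25: reduce T->F. Stack=[E + T] ptr=11 lookahead=$ remaining=[$]
Step 26: reduce E->E + T. Stack=[E] ptr=11 lookahead=$ remaining=[$]
Step 27: accept. Stack=[E] ptr=11 lookahead=$ remaining=[$]

Answer: 27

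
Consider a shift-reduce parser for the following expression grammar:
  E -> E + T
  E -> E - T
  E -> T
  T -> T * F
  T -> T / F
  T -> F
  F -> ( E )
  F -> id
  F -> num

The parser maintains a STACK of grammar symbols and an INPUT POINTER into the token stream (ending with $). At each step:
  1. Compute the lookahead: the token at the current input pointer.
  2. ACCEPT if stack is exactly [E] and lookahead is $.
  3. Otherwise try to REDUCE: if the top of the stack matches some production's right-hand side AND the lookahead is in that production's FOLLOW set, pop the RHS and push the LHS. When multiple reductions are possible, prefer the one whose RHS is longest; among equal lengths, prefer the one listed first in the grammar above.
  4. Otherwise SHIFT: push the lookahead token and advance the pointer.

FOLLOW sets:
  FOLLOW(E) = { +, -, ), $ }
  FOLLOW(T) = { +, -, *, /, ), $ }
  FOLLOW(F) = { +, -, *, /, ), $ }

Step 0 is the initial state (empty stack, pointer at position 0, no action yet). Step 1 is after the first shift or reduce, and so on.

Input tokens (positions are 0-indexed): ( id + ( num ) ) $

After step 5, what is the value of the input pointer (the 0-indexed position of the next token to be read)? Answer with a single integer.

Answer: 2

Derivation:
Step 1: shift (. Stack=[(] ptr=1 lookahead=id remaining=[id + ( num ) ) $]
Step 2: shift id. Stack=[( id] ptr=2 lookahead=+ remaining=[+ ( num ) ) $]
Step 3: reduce F->id. Stack=[( F] ptr=2 lookahead=+ remaining=[+ ( num ) ) $]
Step 4: reduce T->F. Stack=[( T] ptr=2 lookahead=+ remaining=[+ ( num ) ) $]
Step 5: reduce E->T. Stack=[( E] ptr=2 lookahead=+ remaining=[+ ( num ) ) $]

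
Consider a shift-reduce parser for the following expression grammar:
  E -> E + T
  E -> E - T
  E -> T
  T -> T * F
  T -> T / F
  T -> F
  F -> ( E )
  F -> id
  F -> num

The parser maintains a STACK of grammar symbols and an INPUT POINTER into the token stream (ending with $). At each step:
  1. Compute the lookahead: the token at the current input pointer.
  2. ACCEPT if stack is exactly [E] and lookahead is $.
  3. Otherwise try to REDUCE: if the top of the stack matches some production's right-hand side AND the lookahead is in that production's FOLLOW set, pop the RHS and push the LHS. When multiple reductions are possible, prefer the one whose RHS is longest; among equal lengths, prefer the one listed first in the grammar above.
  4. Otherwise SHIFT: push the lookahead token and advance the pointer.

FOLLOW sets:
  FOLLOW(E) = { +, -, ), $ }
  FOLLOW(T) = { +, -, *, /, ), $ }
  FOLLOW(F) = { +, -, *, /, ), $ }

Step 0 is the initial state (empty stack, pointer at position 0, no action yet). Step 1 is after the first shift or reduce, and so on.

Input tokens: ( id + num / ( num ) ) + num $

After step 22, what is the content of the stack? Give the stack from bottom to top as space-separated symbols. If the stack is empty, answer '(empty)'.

Step 1: shift (. Stack=[(] ptr=1 lookahead=id remaining=[id + num / ( num ) ) + num $]
Step 2: shift id. Stack=[( id] ptr=2 lookahead=+ remaining=[+ num / ( num ) ) + num $]
Step 3: reduce F->id. Stack=[( F] ptr=2 lookahead=+ remaining=[+ num / ( num ) ) + num $]
Step 4: reduce T->F. Stack=[( T] ptr=2 lookahead=+ remaining=[+ num / ( num ) ) + num $]
Step 5: reduce E->T. Stack=[( E] ptr=2 lookahead=+ remaining=[+ num / ( num ) ) + num $]
Step 6: shift +. Stack=[( E +] ptr=3 lookahead=num remaining=[num / ( num ) ) + num $]
Step 7: shift num. Stack=[( E + num] ptr=4 lookahead=/ remaining=[/ ( num ) ) + num $]
Step 8: reduce F->num. Stack=[( E + F] ptr=4 lookahead=/ remaining=[/ ( num ) ) + num $]
Step 9: reduce T->F. Stack=[( E + T] ptr=4 lookahead=/ remaining=[/ ( num ) ) + num $]
Step 10: shift /. Stack=[( E + T /] ptr=5 lookahead=( remaining=[( num ) ) + num $]
Step 11: shift (. Stack=[( E + T / (] ptr=6 lookahead=num remaining=[num ) ) + num $]
Step 12: shift num. Stack=[( E + T / ( num] ptr=7 lookahead=) remaining=[) ) + num $]
Step 13: reduce F->num. Stack=[( E + T / ( F] ptr=7 lookahead=) remaining=[) ) + num $]
Step 14: reduce T->F. Stack=[( E + T / ( T] ptr=7 lookahead=) remaining=[) ) + num $]
Step 15: reduce E->T. Stack=[( E + T / ( E] ptr=7 lookahead=) remaining=[) ) + num $]
Step 16: shift ). Stack=[( E + T / ( E )] ptr=8 lookahead=) remaining=[) + num $]
Step 17: reduce F->( E ). Stack=[( E + T / F] ptr=8 lookahead=) remaining=[) + num $]
Step 18: reduce T->T / F. Stack=[( E + T] ptr=8 lookahead=) remaining=[) + num $]
Step 19: reduce E->E + T. Stack=[( E] ptr=8 lookahead=) remaining=[) + num $]
Step 20: shift ). Stack=[( E )] ptr=9 lookahead=+ remaining=[+ num $]
Step 21: reduce F->( E ). Stack=[F] ptr=9 lookahead=+ remaining=[+ num $]
Step 22: reduce T->F. Stack=[T] ptr=9 lookahead=+ remaining=[+ num $]

Answer: T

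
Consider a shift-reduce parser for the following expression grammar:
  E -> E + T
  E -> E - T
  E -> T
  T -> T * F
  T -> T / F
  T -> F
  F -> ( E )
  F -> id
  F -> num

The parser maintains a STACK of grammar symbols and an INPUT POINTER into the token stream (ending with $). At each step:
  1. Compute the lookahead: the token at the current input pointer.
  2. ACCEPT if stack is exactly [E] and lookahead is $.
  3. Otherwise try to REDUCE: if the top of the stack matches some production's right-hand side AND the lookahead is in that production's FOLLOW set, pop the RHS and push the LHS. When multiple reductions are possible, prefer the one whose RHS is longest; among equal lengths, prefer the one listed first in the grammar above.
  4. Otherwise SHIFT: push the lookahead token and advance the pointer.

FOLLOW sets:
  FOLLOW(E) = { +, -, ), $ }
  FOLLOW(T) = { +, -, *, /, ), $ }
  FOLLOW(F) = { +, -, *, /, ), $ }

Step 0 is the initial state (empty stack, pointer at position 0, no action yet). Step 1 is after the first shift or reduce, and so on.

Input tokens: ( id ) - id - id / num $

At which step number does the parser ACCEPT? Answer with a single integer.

Answer: 24

Derivation:
Step 1: shift (. Stack=[(] ptr=1 lookahead=id remaining=[id ) - id - id / num $]
Step 2: shift id. Stack=[( id] ptr=2 lookahead=) remaining=[) - id - id / num $]
Step 3: reduce F->id. Stack=[( F] ptr=2 lookahead=) remaining=[) - id - id / num $]
Step 4: reduce T->F. Stack=[( T] ptr=2 lookahead=) remaining=[) - id - id / num $]
Step 5: reduce E->T. Stack=[( E] ptr=2 lookahead=) remaining=[) - id - id / num $]
Step 6: shift ). Stack=[( E )] ptr=3 lookahead=- remaining=[- id - id / num $]
Step 7: reduce F->( E ). Stack=[F] ptr=3 lookahead=- remaining=[- id - id / num $]
Step 8: reduce T->F. Stack=[T] ptr=3 lookahead=- remaining=[- id - id / num $]
Step 9: reduce E->T. Stack=[E] ptr=3 lookahead=- remaining=[- id - id / num $]
Step 10: shift -. Stack=[E -] ptr=4 lookahead=id remaining=[id - id / num $]
Step 11: shift id. Stack=[E - id] ptr=5 lookahead=- remaining=[- id / num $]
Step 12: reduce F->id. Stack=[E - F] ptr=5 lookahead=- remaining=[- id / num $]
Step 13: reduce T->F. Stack=[E - T] ptr=5 lookahead=- remaining=[- id / num $]
Step 14: reduce E->E - T. Stack=[E] ptr=5 lookahead=- remaining=[- id / num $]
Step 15: shift -. Stack=[E -] ptr=6 lookahead=id remaining=[id / num $]
Step 16: shift id. Stack=[E - id] ptr=7 lookahead=/ remaining=[/ num $]
Step 17: reduce F->id. Stack=[E - F] ptr=7 lookahead=/ remaining=[/ num $]
Step 18: reduce T->F. Stack=[E - T] ptr=7 lookahead=/ remaining=[/ num $]
Step 19: shift /. Stack=[E - T /] ptr=8 lookahead=num remaining=[num $]
Step 20: shift num. Stack=[E - T / num] ptr=9 lookahead=$ remaining=[$]
Step 21: reduce F->num. Stack=[E - T / F] ptr=9 lookahead=$ remaining=[$]
Step 22: reduce T->T / F. Stack=[E - T] ptr=9 lookahead=$ remaining=[$]
Step 23: reduce E->E - T. Stack=[E] ptr=9 lookahead=$ remaining=[$]
Step 24: accept. Stack=[E] ptr=9 lookahead=$ remaining=[$]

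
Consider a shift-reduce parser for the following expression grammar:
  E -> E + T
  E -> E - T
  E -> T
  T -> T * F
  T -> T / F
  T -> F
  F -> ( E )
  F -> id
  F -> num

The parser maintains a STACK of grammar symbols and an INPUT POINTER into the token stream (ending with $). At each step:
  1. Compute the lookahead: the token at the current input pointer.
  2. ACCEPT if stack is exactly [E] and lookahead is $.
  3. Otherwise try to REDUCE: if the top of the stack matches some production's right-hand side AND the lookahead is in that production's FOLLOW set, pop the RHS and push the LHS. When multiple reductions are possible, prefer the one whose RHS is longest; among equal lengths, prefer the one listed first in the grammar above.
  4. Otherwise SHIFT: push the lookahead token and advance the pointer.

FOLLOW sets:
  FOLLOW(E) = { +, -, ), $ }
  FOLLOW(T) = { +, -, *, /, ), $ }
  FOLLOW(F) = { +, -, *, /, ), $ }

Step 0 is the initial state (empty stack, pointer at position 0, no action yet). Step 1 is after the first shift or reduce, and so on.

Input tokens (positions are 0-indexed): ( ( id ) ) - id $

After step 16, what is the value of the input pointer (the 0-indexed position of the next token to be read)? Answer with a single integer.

Answer: 7

Derivation:
Step 1: shift (. Stack=[(] ptr=1 lookahead=( remaining=[( id ) ) - id $]
Step 2: shift (. Stack=[( (] ptr=2 lookahead=id remaining=[id ) ) - id $]
Step 3: shift id. Stack=[( ( id] ptr=3 lookahead=) remaining=[) ) - id $]
Step 4: reduce F->id. Stack=[( ( F] ptr=3 lookahead=) remaining=[) ) - id $]
Step 5: reduce T->F. Stack=[( ( T] ptr=3 lookahead=) remaining=[) ) - id $]
Step 6: reduce E->T. Stack=[( ( E] ptr=3 lookahead=) remaining=[) ) - id $]
Step 7: shift ). Stack=[( ( E )] ptr=4 lookahead=) remaining=[) - id $]
Step 8: reduce F->( E ). Stack=[( F] ptr=4 lookahead=) remaining=[) - id $]
Step 9: reduce T->F. Stack=[( T] ptr=4 lookahead=) remaining=[) - id $]
Step 10: reduce E->T. Stack=[( E] ptr=4 lookahead=) remaining=[) - id $]
Step 11: shift ). Stack=[( E )] ptr=5 lookahead=- remaining=[- id $]
Step 12: reduce F->( E ). Stack=[F] ptr=5 lookahead=- remaining=[- id $]
Step 13: reduce T->F. Stack=[T] ptr=5 lookahead=- remaining=[- id $]
Step 14: reduce E->T. Stack=[E] ptr=5 lookahead=- remaining=[- id $]
Step 15: shift -. Stack=[E -] ptr=6 lookahead=id remaining=[id $]
Step 16: shift id. Stack=[E - id] ptr=7 lookahead=$ remaining=[$]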